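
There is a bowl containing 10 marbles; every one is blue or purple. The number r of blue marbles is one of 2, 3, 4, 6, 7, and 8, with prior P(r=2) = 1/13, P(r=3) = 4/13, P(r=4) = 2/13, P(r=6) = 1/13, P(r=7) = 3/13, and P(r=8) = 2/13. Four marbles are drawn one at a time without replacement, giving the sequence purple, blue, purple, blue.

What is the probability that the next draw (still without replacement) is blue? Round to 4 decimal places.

0.4723

The likelihood of the observed sequence under each hypothesis: P(data | r = 2) = (8/10)(2/9)(7/8)(1/7) = 0.022222; P(data | r = 3) = (7/10)(3/9)(6/8)(2/7) = 0.05; P(data | r = 4) = (6/10)(4/9)(5/8)(3/7) = 0.071429; P(data | r = 6) = (4/10)(6/9)(3/8)(5/7) = 0.071429; P(data | r = 7) = (3/10)(7/9)(2/8)(6/7) = 0.05; P(data | r = 8) = (2/10)(8/9)(1/8)(7/7) = 0.022222.
Multiplying each by its prior: 1/13 · 0.022222 = 0.0017094, 4/13 · 0.05 = 0.015385, 2/13 · 0.071429 = 0.010989, 1/13 · 0.071429 = 0.0054945, 3/13 · 0.05 = 0.011538, 2/13 · 0.022222 = 0.0034188; with total 0.048535.
Dividing through by the total gives posterior P(r = 2 | data) = 0.03522, P(r = 3 | data) = 0.31698, P(r = 4 | data) = 0.22642, P(r = 6 | data) = 0.11321, P(r = 7 | data) = 0.23774, P(r = 8 | data) = 0.07044.
Averaging over the posterior, P(blue next | data) = (0)(0.03522) + (1/6)(0.31698) + (1/3)(0.22642) + (2/3)(0.11321) + (5/6)(0.23774) + (1)(0.07044) = 0.47233.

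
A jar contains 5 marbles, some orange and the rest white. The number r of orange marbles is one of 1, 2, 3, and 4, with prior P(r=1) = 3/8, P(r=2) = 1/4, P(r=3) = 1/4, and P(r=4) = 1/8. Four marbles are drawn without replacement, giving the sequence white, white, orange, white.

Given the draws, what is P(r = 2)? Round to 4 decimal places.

Compute the likelihood of the observed sequence for each case: P(data | r = 1) = (4/5)(3/4)(1/3)(2/2) = 1/5; P(data | r = 2) = (3/5)(2/4)(2/3)(1/2) = 1/10; P(data | r = 3) = (2/5)(1/4)(3/3)(0/2) = 0; P(data | r = 4) = (1/5)(0/4) = 0.
Multiplying each by its prior: 3/8 · 1/5 = 3/40, 1/4 · 1/10 = 1/40, 1/4 · 0 = 0, 1/8 · 0 = 0; these sum to 1/10.
By Bayes' rule, P(r = 2 | data) = (1/40) / (1/10) = 1/4.

0.2500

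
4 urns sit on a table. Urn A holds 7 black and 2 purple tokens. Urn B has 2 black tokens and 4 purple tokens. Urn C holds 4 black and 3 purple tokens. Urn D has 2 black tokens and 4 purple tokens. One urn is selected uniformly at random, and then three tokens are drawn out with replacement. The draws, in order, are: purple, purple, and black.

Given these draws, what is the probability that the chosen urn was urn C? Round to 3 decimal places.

Under each hypothesis, the probability of the observed sequence is: P(data | urn A) = (2/9)(2/9)(7/9) = 0.038409; P(data | urn B) = (4/6)(4/6)(2/6) = 0.14815; P(data | urn C) = (3/7)(3/7)(4/7) = 0.10496; P(data | urn D) = (4/6)(4/6)(2/6) = 0.14815.
Weighting by the prior gives 1/4 · 0.038409 = 0.0096022, 1/4 · 0.14815 = 0.037037, 1/4 · 0.10496 = 0.026239, 1/4 · 0.14815 = 0.037037; summing to 0.10992.
So P(urn C | data) = (0.026239) / (0.10992) = 0.23872.

0.239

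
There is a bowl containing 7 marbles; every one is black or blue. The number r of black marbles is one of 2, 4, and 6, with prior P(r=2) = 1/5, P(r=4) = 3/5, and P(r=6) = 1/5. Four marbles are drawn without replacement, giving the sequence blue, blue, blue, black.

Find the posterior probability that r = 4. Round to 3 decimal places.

The likelihood of the observed sequence under each hypothesis: P(data | r = 2) = (5/7)(4/6)(3/5)(2/4) = 1/7; P(data | r = 4) = (3/7)(2/6)(1/5)(4/4) = 1/35; P(data | r = 6) = (1/7)(0/6) = 0.
Multiplying each by its prior: 1/5 · 1/7 = 1/35, 3/5 · 1/35 = 3/175, 1/5 · 0 = 0; these sum to 8/175.
By Bayes' rule, P(r = 4 | data) = (3/175) / (8/175) = 3/8.

0.375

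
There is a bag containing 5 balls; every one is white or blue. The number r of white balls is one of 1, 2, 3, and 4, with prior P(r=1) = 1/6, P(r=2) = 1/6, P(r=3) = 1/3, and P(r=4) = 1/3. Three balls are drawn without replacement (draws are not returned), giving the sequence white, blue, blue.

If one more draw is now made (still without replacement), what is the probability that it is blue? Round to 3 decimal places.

0.500

For each hypothesis, P(data | H) works out to: P(data | r = 1) = (1/5)(4/4)(3/3) = 1/5; P(data | r = 2) = (2/5)(3/4)(2/3) = 1/5; P(data | r = 3) = (3/5)(2/4)(1/3) = 1/10; P(data | r = 4) = (4/5)(1/4)(0/3) = 0.
The prior-weighted likelihoods are 1/6 · 1/5 = 1/30, 1/6 · 1/5 = 1/30, 1/3 · 1/10 = 1/30, 1/3 · 0 = 0; these sum to 1/10.
Normalising, the posterior is P(r = 1 | data) = 1/3, P(r = 2 | data) = 1/3, P(r = 3 | data) = 1/3, P(r = 4 | data) = 0.
Averaging over the posterior, P(blue next | data) = (1)(1/3) + (1/2)(1/3) + (0)(1/3) = 1/2.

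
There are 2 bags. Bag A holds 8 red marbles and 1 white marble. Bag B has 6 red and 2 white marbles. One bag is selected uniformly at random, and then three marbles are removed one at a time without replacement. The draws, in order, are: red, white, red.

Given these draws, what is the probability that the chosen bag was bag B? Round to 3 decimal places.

Under each hypothesis, the probability of the observed sequence is: P(data | bag A) = (8/9)(1/8)(7/7) = 1/9; P(data | bag B) = (6/8)(2/7)(5/6) = 5/28.
The prior-weighted likelihoods are 1/2 · 1/9 = 1/18, 1/2 · 5/28 = 5/56; these sum to 73/504.
By Bayes' rule, P(bag B | data) = (5/56) / (73/504) = 45/73.

0.616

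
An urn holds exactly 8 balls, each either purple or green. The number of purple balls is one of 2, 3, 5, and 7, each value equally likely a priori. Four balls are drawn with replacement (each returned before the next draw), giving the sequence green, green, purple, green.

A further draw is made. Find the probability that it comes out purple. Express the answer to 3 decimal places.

For each hypothesis, P(data | H) works out to: P(data | r = 2) = (6/8)(6/8)(2/8)(6/8) = 0.10547; P(data | r = 3) = (5/8)(5/8)(3/8)(5/8) = 0.091553; P(data | r = 5) = (3/8)(3/8)(5/8)(3/8) = 0.032959; P(data | r = 7) = (1/8)(1/8)(7/8)(1/8) = 0.001709.
The prior-weighted likelihoods are 1/4 · 0.10547 = 0.026367, 1/4 · 0.091553 = 0.022888, 1/4 · 0.032959 = 0.0082397, 1/4 · 0.001709 = 0.00042725; these sum to 0.057922.
Dividing through by the total gives posterior P(r = 2 | data) = 0.45522, P(r = 3 | data) = 0.39515, P(r = 5 | data) = 0.14226, P(r = 7 | data) = 0.0073762.
Averaging over the posterior, P(purple next | data) = (1/4)(0.45522) + (3/8)(0.39515) + (5/8)(0.14226) + (7/8)(0.0073762) = 0.35735.

0.357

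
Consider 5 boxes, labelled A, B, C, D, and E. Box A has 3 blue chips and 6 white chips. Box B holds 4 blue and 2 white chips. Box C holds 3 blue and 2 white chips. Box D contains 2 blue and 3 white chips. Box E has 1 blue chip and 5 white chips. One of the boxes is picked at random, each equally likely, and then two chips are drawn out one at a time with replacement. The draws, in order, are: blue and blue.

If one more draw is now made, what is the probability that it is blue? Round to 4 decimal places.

The likelihood of the observed sequence under each hypothesis: P(data | box A) = (3/9)(3/9) = 0.11111; P(data | box B) = (4/6)(4/6) = 0.44444; P(data | box C) = (3/5)(3/5) = 0.36; P(data | box D) = (2/5)(2/5) = 0.16; P(data | box E) = (1/6)(1/6) = 0.027778.
The prior-weighted likelihoods are 1/5 · 0.11111 = 0.022222, 1/5 · 0.44444 = 0.088889, 1/5 · 0.36 = 0.072, 1/5 · 0.16 = 0.032, 1/5 · 0.027778 = 0.0055556; summing to 0.22067.
The posterior is then P(box A | data) = 0.1007, P(box B | data) = 0.40282, P(box C | data) = 0.32628, P(box D | data) = 0.14502, P(box E | data) = 0.025176.
The predictive probability is P(blue next | data) = (1/3)(0.1007) + (2/3)(0.40282) + (3/5)(0.32628) + (2/5)(0.14502) + (1/6)(0.025176) = 0.56009.

0.5601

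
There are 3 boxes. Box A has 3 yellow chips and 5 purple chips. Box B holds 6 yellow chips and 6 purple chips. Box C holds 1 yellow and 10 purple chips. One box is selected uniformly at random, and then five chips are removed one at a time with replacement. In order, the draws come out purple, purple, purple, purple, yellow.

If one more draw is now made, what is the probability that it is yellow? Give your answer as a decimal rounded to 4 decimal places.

Compute the likelihood of the observed sequence for each case: P(data | box A) = (5/8)(5/8)(5/8)(5/8)(3/8) = 0.05722; P(data | box B) = (6/12)(6/12)(6/12)(6/12)(6/12) = 0.03125; P(data | box C) = (10/11)(10/11)(10/11)(10/11)(1/11) = 0.062092.
The prior-weighted likelihoods are 1/3 · 0.05722 = 0.019073, 1/3 · 0.03125 = 0.010417, 1/3 · 0.062092 = 0.020697; with total 0.050188.
Dividing through by the total gives posterior P(box A | data) = 0.38004, P(box B | data) = 0.20755, P(box C | data) = 0.4124.
So P(yellow next | data) = Σ P(yellow next | H) P(H | data) = (3/8)(0.38004) + (1/2)(0.20755) + (1/11)(0.4124) = 0.28379.

0.2838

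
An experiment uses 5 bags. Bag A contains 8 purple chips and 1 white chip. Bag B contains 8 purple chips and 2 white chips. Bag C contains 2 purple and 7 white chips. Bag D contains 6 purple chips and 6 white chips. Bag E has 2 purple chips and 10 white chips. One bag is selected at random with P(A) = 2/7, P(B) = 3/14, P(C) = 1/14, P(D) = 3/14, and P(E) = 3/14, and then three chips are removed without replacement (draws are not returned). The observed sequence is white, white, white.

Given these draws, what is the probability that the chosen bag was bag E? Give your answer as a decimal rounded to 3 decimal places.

The likelihood of the observed sequence under each hypothesis: P(data | bag A) = (1/9)(0/8) = 0; P(data | bag B) = (2/10)(1/9)(0/8) = 0; P(data | bag C) = (7/9)(6/8)(5/7) = 0.41667; P(data | bag D) = (6/12)(5/11)(4/10) = 0.090909; P(data | bag E) = (10/12)(9/11)(8/10) = 0.54545.
Weighting by the prior gives 2/7 · 0 = 0, 3/14 · 0 = 0, 1/14 · 0.41667 = 0.029762, 3/14 · 0.090909 = 0.019481, 3/14 · 0.54545 = 0.11688; these sum to 0.16613.
So P(bag E | data) = (0.11688) / (0.16613) = 0.70358.

0.704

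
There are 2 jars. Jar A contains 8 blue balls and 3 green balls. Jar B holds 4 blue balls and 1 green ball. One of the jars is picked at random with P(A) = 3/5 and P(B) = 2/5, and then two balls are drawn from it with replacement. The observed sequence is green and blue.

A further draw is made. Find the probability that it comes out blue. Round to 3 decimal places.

0.753

Under each hypothesis, the probability of the observed sequence is: P(data | jar A) = (3/11)(8/11) = 0.19835; P(data | jar B) = (1/5)(4/5) = 0.16.
Multiplying each by its prior: 3/5 · 0.19835 = 0.11901, 2/5 · 0.16 = 0.064; with total 0.18301.
Normalising, the posterior is P(jar A | data) = 0.65029, P(jar B | data) = 0.34971.
Averaging over the posterior, P(blue next | data) = (8/11)(0.65029) + (4/5)(0.34971) = 0.75271.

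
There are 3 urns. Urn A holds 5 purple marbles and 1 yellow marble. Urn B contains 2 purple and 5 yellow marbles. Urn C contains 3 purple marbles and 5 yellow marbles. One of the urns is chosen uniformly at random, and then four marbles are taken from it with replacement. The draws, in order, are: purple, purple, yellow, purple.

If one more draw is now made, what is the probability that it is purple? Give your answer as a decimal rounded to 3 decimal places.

The likelihood of the observed sequence under each hypothesis: P(data | urn A) = (5/6)(5/6)(1/6)(5/6) = 0.096451; P(data | urn B) = (2/7)(2/7)(5/7)(2/7) = 0.01666; P(data | urn C) = (3/8)(3/8)(5/8)(3/8) = 0.032959.
Multiplying each by its prior: 1/3 · 0.096451 = 0.03215, 1/3 · 0.01666 = 0.0055532, 1/3 · 0.032959 = 0.010986; summing to 0.04869.
Dividing through by the total gives posterior P(urn A | data) = 0.66031, P(urn B | data) = 0.11405, P(urn C | data) = 0.22564.
The predictive probability is P(purple next | data) = (5/6)(0.66031) + (2/7)(0.11405) + (3/8)(0.22564) = 0.66746.

0.667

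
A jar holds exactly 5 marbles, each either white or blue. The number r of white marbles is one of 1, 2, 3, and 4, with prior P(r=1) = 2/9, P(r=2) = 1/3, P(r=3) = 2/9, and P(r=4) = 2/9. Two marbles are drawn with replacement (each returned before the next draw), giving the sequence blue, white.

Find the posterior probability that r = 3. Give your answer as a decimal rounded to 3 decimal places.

Under each hypothesis, the probability of the observed sequence is: P(data | r = 1) = (4/5)(1/5) = 4/25; P(data | r = 2) = (3/5)(2/5) = 6/25; P(data | r = 3) = (2/5)(3/5) = 6/25; P(data | r = 4) = (1/5)(4/5) = 4/25.
The prior-weighted likelihoods are 2/9 · 4/25 = 8/225, 1/3 · 6/25 = 2/25, 2/9 · 6/25 = 4/75, 2/9 · 4/25 = 8/225; with total 46/225.
So P(r = 3 | data) = (4/75) / (46/225) = 6/23.

0.261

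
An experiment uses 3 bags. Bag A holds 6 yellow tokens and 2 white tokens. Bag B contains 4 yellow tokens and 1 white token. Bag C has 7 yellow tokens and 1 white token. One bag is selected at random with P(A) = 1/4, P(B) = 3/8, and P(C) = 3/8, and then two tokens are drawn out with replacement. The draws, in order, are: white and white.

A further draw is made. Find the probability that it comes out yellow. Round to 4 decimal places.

Compute the likelihood of the observed sequence for each case: P(data | bag A) = (2/8)(2/8) = 0.0625; P(data | bag B) = (1/5)(1/5) = 0.04; P(data | bag C) = (1/8)(1/8) = 0.015625.
The prior-weighted likelihoods are 1/4 · 0.0625 = 0.015625, 3/8 · 0.04 = 0.015, 3/8 · 0.015625 = 0.0058594; summing to 0.036484.
The posterior is then P(bag A | data) = 0.42827, P(bag B | data) = 0.41113, P(bag C | data) = 0.1606.
So P(yellow next | data) = Σ P(yellow next | H) P(H | data) = (3/4)(0.42827) + (4/5)(0.41113) + (7/8)(0.1606) = 0.79063.

0.7906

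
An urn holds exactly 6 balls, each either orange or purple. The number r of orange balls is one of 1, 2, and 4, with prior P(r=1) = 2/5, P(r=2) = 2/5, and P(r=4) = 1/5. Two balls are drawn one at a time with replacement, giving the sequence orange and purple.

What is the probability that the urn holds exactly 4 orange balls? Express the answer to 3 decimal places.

The likelihood of the observed sequence under each hypothesis: P(data | r = 1) = (1/6)(5/6) = 5/36; P(data | r = 2) = (2/6)(4/6) = 2/9; P(data | r = 4) = (4/6)(2/6) = 2/9.
Multiplying each by its prior: 2/5 · 5/36 = 1/18, 2/5 · 2/9 = 4/45, 1/5 · 2/9 = 2/45; these sum to 17/90.
So P(r = 4 | data) = (2/45) / (17/90) = 4/17.

0.235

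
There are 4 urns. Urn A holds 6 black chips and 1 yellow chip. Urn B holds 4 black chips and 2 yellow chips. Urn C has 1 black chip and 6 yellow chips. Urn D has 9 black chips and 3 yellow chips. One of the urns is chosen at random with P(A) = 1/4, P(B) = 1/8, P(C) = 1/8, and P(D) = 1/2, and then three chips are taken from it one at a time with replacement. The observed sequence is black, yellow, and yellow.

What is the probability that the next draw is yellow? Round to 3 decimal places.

0.415

The likelihood of the observed sequence under each hypothesis: P(data | urn A) = (6/7)(1/7)(1/7) = 0.017493; P(data | urn B) = (4/6)(2/6)(2/6) = 0.074074; P(data | urn C) = (1/7)(6/7)(6/7) = 0.10496; P(data | urn D) = (9/12)(3/12)(3/12) = 0.046875.
Multiplying each by its prior: 1/4 · 0.017493 = 0.0043732, 1/8 · 0.074074 = 0.0092593, 1/8 · 0.10496 = 0.01312, 1/2 · 0.046875 = 0.023438; summing to 0.050189.
Dividing through by the total gives posterior P(urn A | data) = 0.087133, P(urn B | data) = 0.18449, P(urn C | data) = 0.2614, P(urn D | data) = 0.46698.
The predictive probability is P(yellow next | data) = (1/7)(0.087133) + (1/3)(0.18449) + (6/7)(0.2614) + (1/4)(0.46698) = 0.41475.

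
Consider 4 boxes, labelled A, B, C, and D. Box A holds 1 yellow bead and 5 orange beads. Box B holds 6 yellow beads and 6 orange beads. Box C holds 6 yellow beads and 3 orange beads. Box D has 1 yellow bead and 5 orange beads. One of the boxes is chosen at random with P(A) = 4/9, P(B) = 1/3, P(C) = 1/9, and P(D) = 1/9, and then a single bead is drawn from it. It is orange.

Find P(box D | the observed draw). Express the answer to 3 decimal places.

Compute the likelihood of this draw for each case: P(data | box A) = (5/6) = 5/6; P(data | box B) = (6/12) = 1/2; P(data | box C) = (3/9) = 1/3; P(data | box D) = (5/6) = 5/6.
Multiplying each by its prior: 4/9 · 5/6 = 10/27, 1/3 · 1/2 = 1/6, 1/9 · 1/3 = 1/27, 1/9 · 5/6 = 5/54; these sum to 2/3.
So P(box D | data) = (5/54) / (2/3) = 5/36.

0.139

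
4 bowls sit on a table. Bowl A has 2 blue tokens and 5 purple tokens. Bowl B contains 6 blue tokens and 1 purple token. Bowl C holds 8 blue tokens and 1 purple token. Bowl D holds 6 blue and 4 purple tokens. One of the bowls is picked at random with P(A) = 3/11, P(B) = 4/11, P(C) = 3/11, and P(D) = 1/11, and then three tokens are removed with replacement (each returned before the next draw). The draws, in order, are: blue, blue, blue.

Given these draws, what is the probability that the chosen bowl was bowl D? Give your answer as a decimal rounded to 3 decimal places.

For each hypothesis, P(data | H) works out to: P(data | bowl A) = (2/7)(2/7)(2/7) = 0.023324; P(data | bowl B) = (6/7)(6/7)(6/7) = 0.62974; P(data | bowl C) = (8/9)(8/9)(8/9) = 0.70233; P(data | bowl D) = (6/10)(6/10)(6/10) = 0.216.
Multiplying each by its prior: 3/11 · 0.023324 = 0.006361, 4/11 · 0.62974 = 0.229, 3/11 · 0.70233 = 0.19155, 1/11 · 0.216 = 0.019636; summing to 0.44654.
So P(bowl D | data) = (0.019636) / (0.44654) = 0.043975.

0.044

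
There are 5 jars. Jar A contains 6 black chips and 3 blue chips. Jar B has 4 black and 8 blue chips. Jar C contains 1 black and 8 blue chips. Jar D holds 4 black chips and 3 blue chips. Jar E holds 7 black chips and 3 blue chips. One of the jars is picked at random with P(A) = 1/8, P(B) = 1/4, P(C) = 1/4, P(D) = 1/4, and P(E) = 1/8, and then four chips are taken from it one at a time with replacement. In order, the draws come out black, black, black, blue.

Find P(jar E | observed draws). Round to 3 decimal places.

0.249

For each hypothesis, P(data | H) works out to: P(data | jar A) = (6/9)(6/9)(6/9)(3/9) = 0.098765; P(data | jar B) = (4/12)(4/12)(4/12)(8/12) = 0.024691; P(data | jar C) = (1/9)(1/9)(1/9)(8/9) = 0.0012193; P(data | jar D) = (4/7)(4/7)(4/7)(3/7) = 0.079967; P(data | jar E) = (7/10)(7/10)(7/10)(3/10) = 0.1029.
Multiplying each by its prior: 1/8 · 0.098765 = 0.012346, 1/4 · 0.024691 = 0.0061728, 1/4 · 0.0012193 = 0.00030483, 1/4 · 0.079967 = 0.019992, 1/8 · 0.1029 = 0.012863; these sum to 0.051678.
Hence P(jar E | data) = (0.012863) / (0.051678) = 0.2489.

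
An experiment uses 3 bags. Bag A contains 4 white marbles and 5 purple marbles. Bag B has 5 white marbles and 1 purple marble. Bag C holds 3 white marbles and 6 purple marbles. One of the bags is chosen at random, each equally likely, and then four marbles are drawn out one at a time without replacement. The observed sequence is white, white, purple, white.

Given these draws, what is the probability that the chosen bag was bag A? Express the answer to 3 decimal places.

0.182

Under each hypothesis, the probability of the observed sequence is: P(data | bag A) = (4/9)(3/8)(5/7)(2/6) = 5/126; P(data | bag B) = (5/6)(4/5)(1/4)(3/3) = 1/6; P(data | bag C) = (3/9)(2/8)(6/7)(1/6) = 1/84.
Multiplying each by its prior: 1/3 · 5/126 = 5/378, 1/3 · 1/6 = 1/18, 1/3 · 1/84 = 1/252; summing to 55/756.
So P(bag A | data) = (5/378) / (55/756) = 2/11.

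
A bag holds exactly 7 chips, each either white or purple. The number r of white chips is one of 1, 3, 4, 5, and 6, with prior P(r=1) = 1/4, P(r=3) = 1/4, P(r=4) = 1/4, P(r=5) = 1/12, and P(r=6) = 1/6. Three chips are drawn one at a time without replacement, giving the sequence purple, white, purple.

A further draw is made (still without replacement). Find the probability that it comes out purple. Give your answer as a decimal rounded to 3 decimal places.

Compute the likelihood of the observed sequence for each case: P(data | r = 1) = (6/7)(1/6)(5/5) = 1/7; P(data | r = 3) = (4/7)(3/6)(3/5) = 6/35; P(data | r = 4) = (3/7)(4/6)(2/5) = 4/35; P(data | r = 5) = (2/7)(5/6)(1/5) = 1/21; P(data | r = 6) = (1/7)(6/6)(0/5) = 0.
Weighting by the prior gives 1/4 · 1/7 = 1/28, 1/4 · 6/35 = 3/70, 1/4 · 4/35 = 1/35, 1/12 · 1/21 = 1/252, 1/6 · 0 = 0; summing to 1/9.
The posterior is then P(r = 1 | data) = 9/28, P(r = 3 | data) = 27/70, P(r = 4 | data) = 9/35, P(r = 5 | data) = 1/28, P(r = 6 | data) = 0.
The predictive probability is P(purple next | data) = (1)(9/28) + (1/2)(27/70) + (1/4)(9/35) + (0)(1/28) = 81/140.

0.579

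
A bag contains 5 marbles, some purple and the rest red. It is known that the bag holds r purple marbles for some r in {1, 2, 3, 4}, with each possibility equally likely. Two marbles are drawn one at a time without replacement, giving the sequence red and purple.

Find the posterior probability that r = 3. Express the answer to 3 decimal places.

0.300

Compute the likelihood of the observed sequence for each case: P(data | r = 1) = (4/5)(1/4) = 1/5; P(data | r = 2) = (3/5)(2/4) = 3/10; P(data | r = 3) = (2/5)(3/4) = 3/10; P(data | r = 4) = (1/5)(4/4) = 1/5.
Multiplying each by its prior: 1/4 · 1/5 = 1/20, 1/4 · 3/10 = 3/40, 1/4 · 3/10 = 3/40, 1/4 · 1/5 = 1/20; these sum to 1/4.
Therefore the posterior P(r = 3 | data) = (3/40) / (1/4) = 3/10.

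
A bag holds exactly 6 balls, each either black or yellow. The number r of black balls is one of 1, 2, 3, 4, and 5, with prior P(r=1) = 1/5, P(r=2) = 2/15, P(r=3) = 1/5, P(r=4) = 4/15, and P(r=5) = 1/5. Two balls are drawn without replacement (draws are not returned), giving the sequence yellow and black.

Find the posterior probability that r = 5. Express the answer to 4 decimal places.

0.1429

Under each hypothesis, the probability of the observed sequence is: P(data | r = 1) = (5/6)(1/5) = 1/6; P(data | r = 2) = (4/6)(2/5) = 4/15; P(data | r = 3) = (3/6)(3/5) = 3/10; P(data | r = 4) = (2/6)(4/5) = 4/15; P(data | r = 5) = (1/6)(5/5) = 1/6.
Weighting by the prior gives 1/5 · 1/6 = 1/30, 2/15 · 4/15 = 8/225, 1/5 · 3/10 = 3/50, 4/15 · 4/15 = 16/225, 1/5 · 1/6 = 1/30; summing to 7/30.
So P(r = 5 | data) = (1/30) / (7/30) = 1/7.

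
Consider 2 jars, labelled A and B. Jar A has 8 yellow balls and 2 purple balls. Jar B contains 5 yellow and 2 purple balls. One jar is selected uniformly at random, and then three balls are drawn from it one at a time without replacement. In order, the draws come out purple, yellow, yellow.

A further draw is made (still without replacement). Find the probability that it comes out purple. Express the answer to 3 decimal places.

Under each hypothesis, the probability of the observed sequence is: P(data | jar A) = (2/10)(8/9)(7/8) = 7/45; P(data | jar B) = (2/7)(5/6)(4/5) = 4/21.
Multiplying each by its prior: 1/2 · 7/45 = 7/90, 1/2 · 4/21 = 2/21; these sum to 109/630.
Normalising, the posterior is P(jar A | data) = 49/109, P(jar B | data) = 60/109.
Averaging over the posterior, P(purple next | data) = (1/7)(49/109) + (1/4)(60/109) = 22/109.

0.202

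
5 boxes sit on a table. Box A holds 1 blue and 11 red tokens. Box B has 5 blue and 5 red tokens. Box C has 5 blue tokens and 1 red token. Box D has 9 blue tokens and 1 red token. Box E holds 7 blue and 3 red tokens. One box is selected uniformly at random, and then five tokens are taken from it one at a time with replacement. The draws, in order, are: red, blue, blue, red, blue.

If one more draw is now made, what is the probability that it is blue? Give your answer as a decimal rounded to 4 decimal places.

0.6657

The likelihood of the observed sequence under each hypothesis: P(data | box A) = (11/12)(1/12)(1/12)(11/12)(1/12) = 0.00048627; P(data | box B) = (5/10)(5/10)(5/10)(5/10)(5/10) = 0.03125; P(data | box C) = (1/6)(5/6)(5/6)(1/6)(5/6) = 0.016075; P(data | box D) = (1/10)(9/10)(9/10)(1/10)(9/10) = 0.00729; P(data | box E) = (3/10)(7/10)(7/10)(3/10)(7/10) = 0.03087.
Multiplying each by its prior: 1/5 · 0.00048627 = 9.7254e-05, 1/5 · 0.03125 = 0.00625, 1/5 · 0.016075 = 0.003215, 1/5 · 0.00729 = 0.001458, 1/5 · 0.03087 = 0.006174; summing to 0.017194.
Dividing through by the total gives posterior P(box A | data) = 0.0056562, P(box B | data) = 0.36349, P(box C | data) = 0.18698, P(box D | data) = 0.084796, P(box E | data) = 0.35907.
So P(blue next | data) = Σ P(blue next | H) P(H | data) = (1/12)(0.0056562) + (1/2)(0.36349) + (5/6)(0.18698) + (9/10)(0.084796) + (7/10)(0.35907) = 0.6657.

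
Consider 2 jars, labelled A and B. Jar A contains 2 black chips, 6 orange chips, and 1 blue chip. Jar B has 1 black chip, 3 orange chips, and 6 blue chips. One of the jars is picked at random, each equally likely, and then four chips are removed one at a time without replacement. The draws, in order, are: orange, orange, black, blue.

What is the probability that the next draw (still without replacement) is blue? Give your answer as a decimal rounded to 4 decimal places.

0.2206

The likelihood of the observed sequence under each hypothesis: P(data | jar A) = (6/9)(5/8)(2/7)(1/6) = 0.019841; P(data | jar B) = (3/10)(2/9)(1/8)(6/7) = 0.0071429.
Multiplying each by its prior: 1/2 · 0.019841 = 0.0099206, 1/2 · 0.0071429 = 0.0035714; these sum to 0.013492.
The posterior is then P(jar A | data) = 0.73529, P(jar B | data) = 0.26471.
So P(blue next | data) = Σ P(blue next | H) P(H | data) = (0)(0.73529) + (5/6)(0.26471) = 0.22059.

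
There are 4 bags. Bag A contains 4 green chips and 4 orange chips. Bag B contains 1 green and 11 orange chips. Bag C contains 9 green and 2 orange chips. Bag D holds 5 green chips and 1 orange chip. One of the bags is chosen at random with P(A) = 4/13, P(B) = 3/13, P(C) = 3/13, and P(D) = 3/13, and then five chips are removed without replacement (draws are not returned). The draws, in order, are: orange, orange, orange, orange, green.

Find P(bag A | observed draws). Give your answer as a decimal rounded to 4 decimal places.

0.1860

Compute the likelihood of the observed sequence for each case: P(data | bag A) = (4/8)(3/7)(2/6)(1/5)(4/4) = 0.014286; P(data | bag B) = (11/12)(10/11)(9/10)(8/9)(1/8) = 0.083333; P(data | bag C) = (2/11)(1/10)(0/9) = 0; P(data | bag D) = (1/6)(0/5) = 0.
Weighting by the prior gives 4/13 · 0.014286 = 0.0043956, 3/13 · 0.083333 = 0.019231, 3/13 · 0 = 0, 3/13 · 0 = 0; summing to 0.023626.
So P(bag A | data) = (0.0043956) / (0.023626) = 0.18605.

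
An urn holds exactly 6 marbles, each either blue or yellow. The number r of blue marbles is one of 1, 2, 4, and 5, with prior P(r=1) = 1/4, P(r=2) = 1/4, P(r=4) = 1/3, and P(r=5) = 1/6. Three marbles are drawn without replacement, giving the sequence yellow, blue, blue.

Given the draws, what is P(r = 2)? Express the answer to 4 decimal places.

0.1500

Under each hypothesis, the probability of the observed sequence is: P(data | r = 1) = (5/6)(1/5)(0/4) = 0; P(data | r = 2) = (4/6)(2/5)(1/4) = 1/15; P(data | r = 4) = (2/6)(4/5)(3/4) = 1/5; P(data | r = 5) = (1/6)(5/5)(4/4) = 1/6.
Weighting by the prior gives 1/4 · 0 = 0, 1/4 · 1/15 = 1/60, 1/3 · 1/5 = 1/15, 1/6 · 1/6 = 1/36; these sum to 1/9.
So P(r = 2 | data) = (1/60) / (1/9) = 3/20.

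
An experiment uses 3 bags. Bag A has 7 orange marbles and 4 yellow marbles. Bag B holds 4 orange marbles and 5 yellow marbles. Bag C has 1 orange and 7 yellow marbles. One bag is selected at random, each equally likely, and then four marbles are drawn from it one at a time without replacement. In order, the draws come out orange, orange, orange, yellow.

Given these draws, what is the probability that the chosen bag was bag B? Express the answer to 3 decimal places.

Under each hypothesis, the probability of the observed sequence is: P(data | bag A) = (7/11)(6/10)(5/9)(4/8) = 0.10606; P(data | bag B) = (4/9)(3/8)(2/7)(5/6) = 0.039683; P(data | bag C) = (1/8)(0/7) = 0.
Weighting by the prior gives 1/3 · 0.10606 = 0.035354, 1/3 · 0.039683 = 0.013228, 1/3 · 0 = 0; these sum to 0.048581.
By Bayes' rule, P(bag B | data) = (0.013228) / (0.048581) = 0.27228.

0.272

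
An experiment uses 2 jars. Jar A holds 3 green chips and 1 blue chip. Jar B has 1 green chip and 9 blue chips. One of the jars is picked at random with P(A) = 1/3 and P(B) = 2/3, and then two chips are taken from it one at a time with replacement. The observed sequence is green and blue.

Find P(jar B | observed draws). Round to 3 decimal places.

Under each hypothesis, the probability of the observed sequence is: P(data | jar A) = (3/4)(1/4) = 3/16; P(data | jar B) = (1/10)(9/10) = 9/100.
Multiplying each by its prior: 1/3 · 3/16 = 1/16, 2/3 · 9/100 = 3/50; these sum to 49/400.
By Bayes' rule, P(jar B | data) = (3/50) / (49/400) = 24/49.

0.490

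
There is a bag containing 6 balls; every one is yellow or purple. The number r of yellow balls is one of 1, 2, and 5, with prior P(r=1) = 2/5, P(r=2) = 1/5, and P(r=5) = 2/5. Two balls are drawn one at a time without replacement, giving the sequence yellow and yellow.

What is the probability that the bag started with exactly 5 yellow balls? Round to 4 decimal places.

0.9524

Compute the likelihood of the observed sequence for each case: P(data | r = 1) = (1/6)(0/5) = 0; P(data | r = 2) = (2/6)(1/5) = 1/15; P(data | r = 5) = (5/6)(4/5) = 2/3.
The prior-weighted likelihoods are 2/5 · 0 = 0, 1/5 · 1/15 = 1/75, 2/5 · 2/3 = 4/15; these sum to 7/25.
By Bayes' rule, P(r = 5 | data) = (4/15) / (7/25) = 20/21.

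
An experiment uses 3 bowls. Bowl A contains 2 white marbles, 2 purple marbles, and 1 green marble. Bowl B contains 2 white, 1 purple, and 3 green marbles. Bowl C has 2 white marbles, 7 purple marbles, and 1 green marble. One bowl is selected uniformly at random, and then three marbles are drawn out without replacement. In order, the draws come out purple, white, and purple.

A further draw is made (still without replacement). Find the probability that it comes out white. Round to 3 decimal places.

For each hypothesis, P(data | H) works out to: P(data | bowl A) = (2/5)(2/4)(1/3) = 1/15; P(data | bowl B) = (1/6)(2/5)(0/4) = 0; P(data | bowl C) = (7/10)(2/9)(6/8) = 7/60.
Weighting by the prior gives 1/3 · 1/15 = 1/45, 1/3 · 0 = 0, 1/3 · 7/60 = 7/180; these sum to 11/180.
The posterior is then P(bowl A | data) = 4/11, P(bowl B | data) = 0, P(bowl C | data) = 7/11.
Averaging over the posterior, P(white next | data) = (1/2)(4/11) + (1/7)(7/11) = 3/11.

0.273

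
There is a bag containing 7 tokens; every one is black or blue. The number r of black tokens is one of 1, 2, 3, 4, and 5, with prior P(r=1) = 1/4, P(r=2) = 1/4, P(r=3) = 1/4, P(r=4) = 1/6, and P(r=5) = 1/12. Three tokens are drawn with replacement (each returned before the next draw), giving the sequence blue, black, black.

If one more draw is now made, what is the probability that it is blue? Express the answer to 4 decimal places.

For each hypothesis, P(data | H) works out to: P(data | r = 1) = (6/7)(1/7)(1/7) = 0.017493; P(data | r = 2) = (5/7)(2/7)(2/7) = 0.058309; P(data | r = 3) = (4/7)(3/7)(3/7) = 0.10496; P(data | r = 4) = (3/7)(4/7)(4/7) = 0.13994; P(data | r = 5) = (2/7)(5/7)(5/7) = 0.14577.
The prior-weighted likelihoods are 1/4 · 0.017493 = 0.0043732, 1/4 · 0.058309 = 0.014577, 1/4 · 0.10496 = 0.026239, 1/6 · 0.13994 = 0.023324, 1/12 · 0.14577 = 0.012148; these sum to 0.080661.
The posterior is then P(r = 1 | data) = 0.054217, P(r = 2 | data) = 0.18072, P(r = 3 | data) = 0.3253, P(r = 4 | data) = 0.28916, P(r = 5 | data) = 0.1506.
Averaging over the posterior, P(blue next | data) = (6/7)(0.054217) + (5/7)(0.18072) + (4/7)(0.3253) + (3/7)(0.28916) + (2/7)(0.1506) = 0.5284.

0.5284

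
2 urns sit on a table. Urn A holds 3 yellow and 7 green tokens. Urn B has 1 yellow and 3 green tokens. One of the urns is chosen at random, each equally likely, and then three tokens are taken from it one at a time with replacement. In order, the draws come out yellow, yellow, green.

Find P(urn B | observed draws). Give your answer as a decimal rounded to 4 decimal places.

Under each hypothesis, the probability of the observed sequence is: P(data | urn A) = (3/10)(3/10)(7/10) = 0.063; P(data | urn B) = (1/4)(1/4)(3/4) = 0.046875.
The prior-weighted likelihoods are 1/2 · 0.063 = 0.0315, 1/2 · 0.046875 = 0.023438; with total 0.054938.
Therefore the posterior P(urn B | data) = (0.023438) / (0.054938) = 0.42662.

0.4266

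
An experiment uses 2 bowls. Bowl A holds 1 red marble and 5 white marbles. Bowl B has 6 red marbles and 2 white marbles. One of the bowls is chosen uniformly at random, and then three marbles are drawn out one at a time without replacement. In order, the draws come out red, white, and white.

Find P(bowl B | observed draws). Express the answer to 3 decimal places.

The likelihood of the observed sequence under each hypothesis: P(data | bowl A) = (1/6)(5/5)(4/4) = 1/6; P(data | bowl B) = (6/8)(2/7)(1/6) = 1/28.
Multiplying each by its prior: 1/2 · 1/6 = 1/12, 1/2 · 1/28 = 1/56; these sum to 17/168.
Hence P(bowl B | data) = (1/56) / (17/168) = 3/17.

0.176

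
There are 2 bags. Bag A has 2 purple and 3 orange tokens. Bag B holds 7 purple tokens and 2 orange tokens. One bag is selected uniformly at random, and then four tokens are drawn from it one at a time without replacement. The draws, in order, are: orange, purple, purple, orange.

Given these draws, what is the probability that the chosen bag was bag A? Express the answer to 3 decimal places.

Under each hypothesis, the probability of the observed sequence is: P(data | bag A) = (3/5)(2/4)(1/3)(2/2) = 1/10; P(data | bag B) = (2/9)(7/8)(6/7)(1/6) = 1/36.
Weighting by the prior gives 1/2 · 1/10 = 1/20, 1/2 · 1/36 = 1/72; these sum to 23/360.
Therefore the posterior P(bag A | data) = (1/20) / (23/360) = 18/23.

0.783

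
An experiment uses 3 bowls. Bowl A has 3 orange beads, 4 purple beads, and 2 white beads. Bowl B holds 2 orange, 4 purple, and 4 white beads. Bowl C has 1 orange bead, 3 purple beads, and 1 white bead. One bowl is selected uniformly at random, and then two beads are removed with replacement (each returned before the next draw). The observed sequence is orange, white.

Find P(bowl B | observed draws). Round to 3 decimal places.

0.412

The likelihood of the observed sequence under each hypothesis: P(data | bowl A) = (3/9)(2/9) = 0.074074; P(data | bowl B) = (2/10)(4/10) = 0.08; P(data | bowl C) = (1/5)(1/5) = 0.04.
Weighting by the prior gives 1/3 · 0.074074 = 0.024691, 1/3 · 0.08 = 0.026667, 1/3 · 0.04 = 0.013333; summing to 0.064691.
So P(bowl B | data) = (0.026667) / (0.064691) = 0.41221.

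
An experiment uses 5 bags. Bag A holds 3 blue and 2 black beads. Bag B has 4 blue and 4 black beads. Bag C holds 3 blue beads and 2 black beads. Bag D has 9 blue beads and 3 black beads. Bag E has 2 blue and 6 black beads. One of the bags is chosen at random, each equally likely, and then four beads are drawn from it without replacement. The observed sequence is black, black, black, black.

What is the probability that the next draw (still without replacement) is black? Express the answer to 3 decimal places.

0.469

Compute the likelihood of the observed sequence for each case: P(data | bag A) = (2/5)(1/4)(0/3) = 0; P(data | bag B) = (4/8)(3/7)(2/6)(1/5) = 1/70; P(data | bag C) = (2/5)(1/4)(0/3) = 0; P(data | bag D) = (3/12)(2/11)(1/10)(0/9) = 0; P(data | bag E) = (6/8)(5/7)(4/6)(3/5) = 3/14.
The prior-weighted likelihoods are 1/5 · 0 = 0, 1/5 · 1/70 = 1/350, 1/5 · 0 = 0, 1/5 · 0 = 0, 1/5 · 3/14 = 3/70; with total 8/175.
Normalising, the posterior is P(bag A | data) = 0, P(bag B | data) = 1/16, P(bag C | data) = 0, P(bag D | data) = 0, P(bag E | data) = 15/16.
So P(black next | data) = Σ P(black next | H) P(H | data) = (0)(1/16) + (1/2)(15/16) = 15/32.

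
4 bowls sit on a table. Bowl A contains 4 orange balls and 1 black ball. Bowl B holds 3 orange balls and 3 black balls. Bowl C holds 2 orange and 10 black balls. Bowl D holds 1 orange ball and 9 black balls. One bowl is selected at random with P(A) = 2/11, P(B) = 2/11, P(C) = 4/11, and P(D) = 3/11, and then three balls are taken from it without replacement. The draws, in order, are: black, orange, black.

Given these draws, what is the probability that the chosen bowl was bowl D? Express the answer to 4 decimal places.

0.2619

For each hypothesis, P(data | H) works out to: P(data | bowl A) = (1/5)(4/4)(0/3) = 0; P(data | bowl B) = (3/6)(3/5)(2/4) = 3/20; P(data | bowl C) = (10/12)(2/11)(9/10) = 3/22; P(data | bowl D) = (9/10)(1/9)(8/8) = 1/10.
The prior-weighted likelihoods are 2/11 · 0 = 0, 2/11 · 3/20 = 3/110, 4/11 · 3/22 = 6/121, 3/11 · 1/10 = 3/110; these sum to 63/605.
Hence P(bowl D | data) = (3/110) / (63/605) = 11/42.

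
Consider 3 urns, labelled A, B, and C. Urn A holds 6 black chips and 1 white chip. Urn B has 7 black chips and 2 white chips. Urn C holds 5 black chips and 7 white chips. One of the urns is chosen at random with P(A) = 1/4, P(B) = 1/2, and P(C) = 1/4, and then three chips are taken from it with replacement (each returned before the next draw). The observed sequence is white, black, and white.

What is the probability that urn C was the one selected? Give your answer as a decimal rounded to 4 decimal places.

Compute the likelihood of the observed sequence for each case: P(data | urn A) = (1/7)(6/7)(1/7) = 0.017493; P(data | urn B) = (2/9)(7/9)(2/9) = 0.038409; P(data | urn C) = (7/12)(5/12)(7/12) = 0.14178.
Weighting by the prior gives 1/4 · 0.017493 = 0.0043732, 1/2 · 0.038409 = 0.019204, 1/4 · 0.14178 = 0.035446; with total 0.059023.
Hence P(urn C | data) = (0.035446) / (0.059023) = 0.60054.

0.6005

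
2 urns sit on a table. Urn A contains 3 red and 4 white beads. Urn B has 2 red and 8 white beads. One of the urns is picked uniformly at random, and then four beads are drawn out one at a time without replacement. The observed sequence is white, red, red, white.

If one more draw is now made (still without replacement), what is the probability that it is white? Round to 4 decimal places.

Compute the likelihood of the observed sequence for each case: P(data | urn A) = (4/7)(3/6)(2/5)(3/4) = 3/35; P(data | urn B) = (8/10)(2/9)(1/8)(7/7) = 1/45.
Multiplying each by its prior: 1/2 · 3/35 = 3/70, 1/2 · 1/45 = 1/90; summing to 17/315.
The posterior is then P(urn A | data) = 27/34, P(urn B | data) = 7/34.
Averaging over the posterior, P(white next | data) = (2/3)(27/34) + (1)(7/34) = 25/34.

0.7353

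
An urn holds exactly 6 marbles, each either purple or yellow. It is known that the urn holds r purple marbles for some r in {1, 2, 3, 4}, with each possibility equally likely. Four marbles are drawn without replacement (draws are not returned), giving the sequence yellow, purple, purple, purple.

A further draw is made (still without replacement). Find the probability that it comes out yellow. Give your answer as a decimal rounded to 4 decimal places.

Compute the likelihood of the observed sequence for each case: P(data | r = 1) = (5/6)(1/5)(0/4) = 0; P(data | r = 2) = (4/6)(2/5)(1/4)(0/3) = 0; P(data | r = 3) = (3/6)(3/5)(2/4)(1/3) = 1/20; P(data | r = 4) = (2/6)(4/5)(3/4)(2/3) = 2/15.
Weighting by the prior gives 1/4 · 0 = 0, 1/4 · 0 = 0, 1/4 · 1/20 = 1/80, 1/4 · 2/15 = 1/30; with total 11/240.
The posterior is then P(r = 1 | data) = 0, P(r = 2 | data) = 0, P(r = 3 | data) = 3/11, P(r = 4 | data) = 8/11.
Averaging over the posterior, P(yellow next | data) = (1)(3/11) + (1/2)(8/11) = 7/11.

0.6364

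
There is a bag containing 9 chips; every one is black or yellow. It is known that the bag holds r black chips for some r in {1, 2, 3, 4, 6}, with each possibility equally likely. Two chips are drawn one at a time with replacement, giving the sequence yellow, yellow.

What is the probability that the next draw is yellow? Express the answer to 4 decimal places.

0.7426

Compute the likelihood of the observed sequence for each case: P(data | r = 1) = (8/9)(8/9) = 64/81; P(data | r = 2) = (7/9)(7/9) = 49/81; P(data | r = 3) = (6/9)(6/9) = 4/9; P(data | r = 4) = (5/9)(5/9) = 25/81; P(data | r = 6) = (3/9)(3/9) = 1/9.
Weighting by the prior gives 1/5 · 64/81 = 64/405, 1/5 · 49/81 = 49/405, 1/5 · 4/9 = 4/45, 1/5 · 25/81 = 5/81, 1/5 · 1/9 = 1/45; summing to 61/135.
The posterior is then P(r = 1 | data) = 0.34973, P(r = 2 | data) = 0.26776, P(r = 3 | data) = 0.19672, P(r = 4 | data) = 0.13661, P(r = 6 | data) = 0.04918.
Averaging over the posterior, P(yellow next | data) = (8/9)(0.34973) + (7/9)(0.26776) + (2/3)(0.19672) + (5/9)(0.13661) + (1/3)(0.04918) = 0.74256.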